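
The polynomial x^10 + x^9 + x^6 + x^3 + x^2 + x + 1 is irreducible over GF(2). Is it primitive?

Yes

Write f(x) = x^10 + x^9 + x^6 + x^3 + x^2 + x + 1.
|GF(2^10)^×| = 2^10 − 1 = 1023. Prime factorization: 1023 = 3·11·31.
f is primitive ⇔ x has order 1023 in GF(2)[x]/(f), i.e. x^(1023/q) ≠ 1 for each prime q | 1023.
x^(341) mod f = x^7 + x^6 + x + 1.
x^(93) mod f = x^6 + x^5 + x^4 + x^3.
x^(33) mod f = x^7 + x^6 + x^5 + x^4 + x^3 + 1.
None equal 1, so x has full order 1023; f is primitive.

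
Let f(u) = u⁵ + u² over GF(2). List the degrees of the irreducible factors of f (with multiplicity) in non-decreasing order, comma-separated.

Roots in GF(2): f(0) = 0 → root; f(1) = 0 → root.
Linear factors from roots: (u), (u + 1).
Complete factorization: f(u) = (u + 1)·(u)^2·(u² + u + 1).
Factor degrees with multiplicity: 1 + 1 + 1 + 2 = 5.

1, 1, 1, 2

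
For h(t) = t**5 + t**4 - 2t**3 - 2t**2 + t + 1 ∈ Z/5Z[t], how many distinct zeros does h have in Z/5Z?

2

Evaluate at each of the 5 elements of Z/5Z:
h(0) = 1; h(1) = 0 → root; h(2) = 2; h(3) = 1; h(4) = 0 → root.
Roots: {1, 4}.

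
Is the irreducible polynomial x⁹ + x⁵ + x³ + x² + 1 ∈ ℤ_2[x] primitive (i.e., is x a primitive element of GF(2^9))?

Write f(x) = x⁹ + x⁵ + x³ + x² + 1.
|GF(2^9)^×| = 2^9 − 1 = 511. Prime factorization: 511 = 7·73.
f is primitive ⇔ x has order 511 in GF(2)[x]/(f), i.e. x^(511/q) ≠ 1 for each prime q | 511.
x^(73) mod f = x⁷ + x⁶ + x⁴ + x³ + x² + x + 1.
x^(7) mod f = x⁷.
None equal 1, so x has full order 511; f is primitive.

Yes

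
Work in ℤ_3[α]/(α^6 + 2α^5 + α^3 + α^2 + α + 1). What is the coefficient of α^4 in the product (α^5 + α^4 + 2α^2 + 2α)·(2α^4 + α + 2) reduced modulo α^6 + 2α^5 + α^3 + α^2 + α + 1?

1

Multiply in ℤ_3[α]: (α^5 + α^4 + 2α^2 + 2α)·(2α^4 + α + 2) = 2α^9 + 2α^8 + 2α^6 + α^5 + 2α^4 + 2α^3 + α.
Reduce using α^6 ≡ α^5 + 2α^3 + 2α^2 + 2α + 2 (mod α^6 + 2α^5 + α^3 + α^2 + α + 1).
Reduced: 2α^5 + α^4 + 2α + 2.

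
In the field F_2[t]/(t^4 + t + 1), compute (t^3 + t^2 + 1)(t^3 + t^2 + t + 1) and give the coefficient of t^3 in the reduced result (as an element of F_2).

Multiply in F_2[t]: (t^3 + t^2 + 1)·(t^3 + t^2 + t + 1) = t^6 + t^3 + t + 1.
Reduce using t^4 ≡ t + 1 (mod t^4 + t + 1).
Reduced: t^2 + t + 1.

0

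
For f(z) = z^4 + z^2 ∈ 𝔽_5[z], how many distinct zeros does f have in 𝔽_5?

Evaluate at each of the 5 elements of 𝔽_5:
f(0) = 0 → root; f(1) = 2; f(2) = 0 → root; f(3) = 0 → root; f(4) = 2.
Roots: {0, 2, 3}.

3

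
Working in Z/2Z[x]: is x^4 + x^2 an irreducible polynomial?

No

Write h(x) = x^4 + x^2.
Check for roots in Z/2Z: h(0) = 0 → root; h(1) = 0 → root.
h(0) = 0, so (x) divides h(x); h is reducible.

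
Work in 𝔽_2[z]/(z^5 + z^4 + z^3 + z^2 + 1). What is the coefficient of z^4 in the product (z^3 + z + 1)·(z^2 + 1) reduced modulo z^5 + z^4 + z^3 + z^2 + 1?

1

Multiply in 𝔽_2[z]: (z^3 + z + 1)·(z^2 + 1) = z^5 + z^2 + z + 1.
Reduce using z^5 ≡ z^4 + z^3 + z^2 + 1 (mod z^5 + z^4 + z^3 + z^2 + 1).
Reduced: z^4 + z^3 + z.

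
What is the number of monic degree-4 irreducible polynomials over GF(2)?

3

By the necklace-counting formula, N_2(4) = (1/4) Σ_{d|4} μ(4/d)·2^d.
Divisors of 4: 1, 2, 4; μ(4/d) for each: 0, -1, 1.
Σ = − 2^2 + 2^4 = 12.
N = 12/4 = 3.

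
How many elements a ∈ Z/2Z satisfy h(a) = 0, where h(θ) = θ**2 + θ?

Evaluate at each of the 2 elements of Z/2Z:
h(0) = 0 → root; h(1) = 0 → root.
Roots: {0, 1}.

2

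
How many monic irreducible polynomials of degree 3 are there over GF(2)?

2

By the necklace-counting formula, N_2(3) = (1/3) Σ_{d|3} μ(3/d)·2^d.
Divisors of 3: 1, 3; μ(3/d) for each: -1, 1.
Σ = − 2^1 + 2^3 = 6.
N = 6/3 = 2.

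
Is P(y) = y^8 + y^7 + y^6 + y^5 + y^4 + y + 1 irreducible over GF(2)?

Yes

Check for roots in GF(2): P(0) = 1; P(1) = 1.
No roots, so no linear factors.
Monic irreducibles of degree 2 over GF(2): y^2 + y + 1.
None of them divide P (all give nonzero remainder).
Monic irreducibles of degree 3 over GF(2): y^3 + y + 1, y^3 + y^2 + 1.
None of them divide P (all give nonzero remainder).
Monic irreducibles of degree 4 over GF(2): y^4 + y + 1, y^4 + y^3 + 1, y^4 + y^3 + y^2 + y + 1.
None of them divide P (all give nonzero remainder).
No irreducible factor of degree ≤ 4 exists, so P is irreducible over GF(2).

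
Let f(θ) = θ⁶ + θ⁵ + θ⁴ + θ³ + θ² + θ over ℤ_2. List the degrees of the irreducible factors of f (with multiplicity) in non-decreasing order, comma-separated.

1, 1, 2, 2

Roots in ℤ_2: f(0) = 0 → root; f(1) = 0 → root.
Linear factors from roots: (θ), (θ + 1).
Complete factorization: f(θ) = (θ)·(θ + 1)·(θ² + θ + 1)^2.
Factor degrees with multiplicity: 1 + 1 + 2 + 2 = 6.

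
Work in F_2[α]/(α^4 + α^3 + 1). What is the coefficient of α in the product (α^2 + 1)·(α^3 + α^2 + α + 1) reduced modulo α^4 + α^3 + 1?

0

Multiply in F_2[α]: (α^2 + 1)·(α^3 + α^2 + α + 1) = α^5 + α^4 + α + 1.
Reduce using α^4 ≡ α^3 + 1 (mod α^4 + α^3 + 1).
Reduced: 1.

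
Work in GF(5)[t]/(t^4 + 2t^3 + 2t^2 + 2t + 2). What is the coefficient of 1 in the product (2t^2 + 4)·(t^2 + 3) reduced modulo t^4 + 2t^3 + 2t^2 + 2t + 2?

3

Multiply in GF(5)[t]: (2t^2 + 4)·(t^2 + 3) = 2t^4 + 2.
Reduce using t^4 ≡ 3t^3 + 3t^2 + 3t + 3 (mod t^4 + 2t^3 + 2t^2 + 2t + 2).
Reduced: t^3 + t^2 + t + 3.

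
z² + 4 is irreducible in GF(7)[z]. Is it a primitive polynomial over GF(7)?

No

Write f(z) = z² + 4.
|GF(7^2)^×| = 7^2 − 1 = 48. Prime factorization: 48 = 2^4·3.
f is primitive ⇔ z has order 48 in GF(7)[z]/(f), i.e. z^(48/q) ≠ 1 for each prime q | 48.
z^(24) mod f = 1
z^(16) mod f = 2.
Since z^(24) = 1, the order of z divides 24 < 48; not primitive.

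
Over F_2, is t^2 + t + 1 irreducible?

Write P(t) = t^2 + t + 1.
Check for roots in F_2: P(0) = 1; P(1) = 1.
No roots. A degree-2 polynomial over a field with no linear factor is irreducible.

Yes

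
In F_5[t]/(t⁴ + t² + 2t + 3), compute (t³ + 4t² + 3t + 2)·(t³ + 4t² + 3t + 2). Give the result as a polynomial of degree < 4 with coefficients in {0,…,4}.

Multiply in F_5[t]: (t³ + 4t² + 3t + 2)·(t³ + 4t² + 3t + 2) = t⁶ + 3t⁵ + 2t⁴ + 3t³ + 2t + 4.
Reduce using t⁴ ≡ 4t² + 3t + 2 (mod t⁴ + t² + 2t + 3).
Reduced: 3t³ + t + 1.

3t^3 + t + 1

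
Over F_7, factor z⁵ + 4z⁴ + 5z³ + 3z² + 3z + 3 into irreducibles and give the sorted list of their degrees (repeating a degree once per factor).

2, 3

Write h(z) = z⁵ + 4z⁴ + 5z³ + 3z² + 3z + 3.
Complete factorization: h(z) = (z² + 2z + 3)·(z³ + 2z² + 5z + 1).
Factor degrees with multiplicity: 2 + 3 = 5.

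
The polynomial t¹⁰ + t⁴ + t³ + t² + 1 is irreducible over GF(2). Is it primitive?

Write f(t) = t¹⁰ + t⁴ + t³ + t² + 1.
|GF(2^10)^×| = 2^10 − 1 = 1023. Prime factorization: 1023 = 3·11·31.
f is primitive ⇔ t has order 1023 in GF(2)[t]/(f), i.e. t^(1023/q) ≠ 1 for each prime q | 1023.
t^(341) mod f = 1
t^(93) mod f = t⁹ + t⁸ + t⁷ + t³ + t² + t + 1.
t^(33) mod f = t⁹ + t⁶ + t³ + t + 1.
Since t^(341) = 1, the order of t divides 341 < 1023; not primitive.

No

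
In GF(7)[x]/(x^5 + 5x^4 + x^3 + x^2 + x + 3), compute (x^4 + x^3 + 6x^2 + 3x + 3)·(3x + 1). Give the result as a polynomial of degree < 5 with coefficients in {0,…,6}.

Multiply in GF(7)[x]: (x^4 + x^3 + 6x^2 + 3x + 3)·(3x + 1) = 3x^5 + 4x^4 + 5x^3 + x^2 + 5x + 3.
Reduce using x^5 ≡ 2x^4 + 6x^3 + 6x^2 + 6x + 4 (mod x^5 + 5x^4 + x^3 + x^2 + x + 3).
Reduced: 3x^4 + 2x^3 + 5x^2 + 2x + 1.

3x^4 + 2x^3 + 5x^2 + 2x + 1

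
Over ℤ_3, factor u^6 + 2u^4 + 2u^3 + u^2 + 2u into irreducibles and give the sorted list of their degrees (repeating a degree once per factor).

1, 1, 2, 2

Write f(u) = u^6 + 2u^4 + 2u^3 + u^2 + 2u.
Roots in ℤ_3: f(0) = 0 → root; f(1) = 2; f(2) = 0 → root.
Linear factors from roots: (u), (u + 1).
Complete factorization: f(u) = (u)·(u + 1)·(u^2 + 1)·(u^2 + 2u + 2).
Factor degrees with multiplicity: 1 + 1 + 2 + 2 = 6.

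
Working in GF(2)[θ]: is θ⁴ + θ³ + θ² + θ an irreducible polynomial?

No

Write g(θ) = θ⁴ + θ³ + θ² + θ.
Check for roots in GF(2): g(0) = 0 → root; g(1) = 0 → root.
g(0) = 0, so (θ) divides g(θ); g is reducible.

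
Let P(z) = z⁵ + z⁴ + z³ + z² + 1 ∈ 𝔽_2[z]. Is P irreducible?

Yes

Check for roots in 𝔽_2: P(0) = 1; P(1) = 1.
No roots, so no linear factors.
Monic irreducibles of degree 2 over GF(2): z² + z + 1.
None of them divide P (all give nonzero remainder).
No irreducible factor of degree ≤ 2 exists, so P is irreducible over GF(2).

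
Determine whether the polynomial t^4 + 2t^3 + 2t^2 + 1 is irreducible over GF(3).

No

Write f(t) = t^4 + 2t^3 + 2t^2 + 1.
Check for roots in GF(3): f(0) = 1; f(1) = 0 → root; f(2) = 2.
f(1) = 0, so (t − 1) divides f(t); f is reducible.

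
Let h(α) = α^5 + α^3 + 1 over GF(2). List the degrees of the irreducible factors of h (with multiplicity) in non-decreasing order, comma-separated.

Roots in GF(2): h(0) = 1; h(1) = 1.
Complete factorization: h(α) = (α^5 + α^3 + 1).
Factor degrees with multiplicity: 5 = 5.

5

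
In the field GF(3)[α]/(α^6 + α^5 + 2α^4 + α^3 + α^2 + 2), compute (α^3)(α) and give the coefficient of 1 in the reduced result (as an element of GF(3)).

Multiply in GF(3)[α]: (α^3)·(α) = α^4.
Reduced: α^4.

0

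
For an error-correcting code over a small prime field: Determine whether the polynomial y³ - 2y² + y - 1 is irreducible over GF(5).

Write m(y) = y³ - 2y² + y - 1.
Check for roots in GF(5): m(0) = 4; m(1) = 4; m(2) = 1; m(3) = 1; m(4) = 0 → root.
m(4) = 0, so (y − 4) divides m(y); m is reducible.

No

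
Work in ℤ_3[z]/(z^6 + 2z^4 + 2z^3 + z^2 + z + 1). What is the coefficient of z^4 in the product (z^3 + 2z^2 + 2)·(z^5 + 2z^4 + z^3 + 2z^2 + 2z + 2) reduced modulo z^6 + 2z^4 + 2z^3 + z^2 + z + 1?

Multiply in ℤ_3[z]: (z^3 + 2z^2 + 2)·(z^5 + 2z^4 + z^3 + 2z^2 + 2z + 2) = z^8 + z^7 + 2z^6 + z^4 + 2z^3 + 2z^2 + z + 1.
Reduce using z^6 ≡ z^4 + z^3 + 2z^2 + 2z + 2 (mod z^6 + 2z^4 + 2z^3 + z^2 + z + 1).
Reduced: 2z^5 + z^4 + 1.

1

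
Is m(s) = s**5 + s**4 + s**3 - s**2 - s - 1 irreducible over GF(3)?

Check for roots in GF(3): m(0) = 2; m(1) = 0 → root; m(2) = 1.
m(1) = 0, so (s − 1) divides m(s); m is reducible.

No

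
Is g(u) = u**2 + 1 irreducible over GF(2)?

Check for roots in GF(2): g(0) = 1; g(1) = 0 → root.
g(1) = 0, so (u − 1) divides g(u); g is reducible.

No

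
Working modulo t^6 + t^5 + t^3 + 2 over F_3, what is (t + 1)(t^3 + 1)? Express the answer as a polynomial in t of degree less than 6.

t^4 + t^3 + t + 1

Multiply in F_3[t]: (t + 1)·(t^3 + 1) = t^4 + t^3 + t + 1.
Reduced: t^4 + t^3 + t + 1.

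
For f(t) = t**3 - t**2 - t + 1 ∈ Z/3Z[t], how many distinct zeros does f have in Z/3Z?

2

Evaluate at each of the 3 elements of Z/3Z:
f(0) = 1; f(1) = 0 → root; f(2) = 0 → root.
Roots: {1, 2}.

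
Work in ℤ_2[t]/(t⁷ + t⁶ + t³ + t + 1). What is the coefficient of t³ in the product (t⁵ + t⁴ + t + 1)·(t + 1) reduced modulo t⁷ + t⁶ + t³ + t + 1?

0

Multiply in ℤ_2[t]: (t⁵ + t⁴ + t + 1)·(t + 1) = t⁶ + t⁴ + t² + 1.
Reduced: t⁶ + t⁴ + t² + 1.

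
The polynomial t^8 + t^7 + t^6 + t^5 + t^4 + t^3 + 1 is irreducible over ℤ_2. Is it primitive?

Write f(t) = t^8 + t^7 + t^6 + t^5 + t^4 + t^3 + 1.
|GF(2^8)^×| = 2^8 − 1 = 255. Prime factorization: 255 = 3·5·17.
f is primitive ⇔ t has order 255 in GF(2)[t]/(f), i.e. t^(255/q) ≠ 1 for each prime q | 255.
t^(85) mod f = 1
t^(51) mod f = t^7 + t^5 + t^3 + t^2 + 1.
t^(15) mod f = t^7 + t^6 + t^3 + t + 1.
Since t^(85) = 1, the order of t divides 85 < 255; not primitive.

No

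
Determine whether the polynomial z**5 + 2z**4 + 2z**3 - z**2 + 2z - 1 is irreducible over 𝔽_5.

No

Write m(z) = z**5 + 2z**4 + 2z**3 - z**2 + 2z - 1.
Check for roots in 𝔽_5: m(0) = 4; m(1) = 0 → root; m(2) = 4; m(3) = 0 → root; m(4) = 0 → root.
m(1) = 0, so (z − 1) divides m(z); m is reducible.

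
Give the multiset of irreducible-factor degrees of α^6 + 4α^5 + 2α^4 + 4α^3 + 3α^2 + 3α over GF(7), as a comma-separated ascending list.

1, 2, 3

Write h(α) = α^6 + 4α^5 + 2α^4 + 4α^3 + 3α^2 + 3α.
Linear factors from roots: (α).
Complete factorization: h(α) = (α)·(α^2 + 5α + 3)·(α^3 + 6α^2 + 4α + 1).
Factor degrees with multiplicity: 1 + 2 + 3 = 6.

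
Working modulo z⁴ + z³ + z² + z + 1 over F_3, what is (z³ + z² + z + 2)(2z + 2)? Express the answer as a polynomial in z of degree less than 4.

Multiply in F_3[z]: (z³ + z² + z + 2)·(2z + 2) = 2z⁴ + z³ + z² + 1.
Reduce using z⁴ ≡ 2z³ + 2z² + 2z + 2 (mod z⁴ + z³ + z² + z + 1).
Reduced: 2z³ + 2z² + z + 2.

2z^3 + 2z^2 + z + 2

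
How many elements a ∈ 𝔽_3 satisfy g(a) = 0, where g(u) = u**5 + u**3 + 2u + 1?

Evaluate at each of the 3 elements of 𝔽_3:
g(0) = 1; g(1) = 2; g(2) = 0 → root.
Roots: {2}.

1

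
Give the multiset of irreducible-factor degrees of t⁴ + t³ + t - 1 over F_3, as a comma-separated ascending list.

2, 2

Write f(t) = t⁴ + t³ + t - 1.
Roots in F_3: f(0) = 2; f(1) = 2; f(2) = 1.
Complete factorization: f(t) = (t² + 1)·(t² + t - 1).
Factor degrees with multiplicity: 2 + 2 = 4.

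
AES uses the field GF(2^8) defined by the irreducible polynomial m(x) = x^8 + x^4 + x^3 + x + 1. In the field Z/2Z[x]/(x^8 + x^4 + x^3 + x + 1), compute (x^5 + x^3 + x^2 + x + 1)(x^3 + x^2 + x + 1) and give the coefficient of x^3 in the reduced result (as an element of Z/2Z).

1

Multiply in Z/2Z[x]: (x^5 + x^3 + x^2 + x + 1)·(x^3 + x^2 + x + 1) = x^8 + x^7 + x^5 + x^4 + x^2 + 1.
Reduce using x^8 ≡ x^4 + x^3 + x + 1 (mod x^8 + x^4 + x^3 + x + 1).
Reduced: x^7 + x^5 + x^3 + x^2 + x.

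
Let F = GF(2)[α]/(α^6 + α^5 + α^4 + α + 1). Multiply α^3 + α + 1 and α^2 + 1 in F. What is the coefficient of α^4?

Multiply in GF(2)[α]: (α^3 + α + 1)·(α^2 + 1) = α^5 + α^2 + α + 1.
Reduced: α^5 + α^2 + α + 1.

0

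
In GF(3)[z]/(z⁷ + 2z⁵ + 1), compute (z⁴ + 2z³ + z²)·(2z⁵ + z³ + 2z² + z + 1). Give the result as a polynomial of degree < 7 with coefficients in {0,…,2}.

Multiply in GF(3)[z]: (z⁴ + 2z³ + z²)·(2z⁵ + z³ + 2z² + z + 1) = 2z⁹ + z⁸ + z⁶ + 2z⁴ + z².
Reduce using z⁷ ≡ z⁵ + 2 (mod z⁷ + 2z⁵ + 1).
Reduced: 2z⁶ + 2z⁵ + 2z⁴ + 2z² + 2z + 1.

2z^6 + 2z^5 + 2z^4 + 2z^2 + 2z + 1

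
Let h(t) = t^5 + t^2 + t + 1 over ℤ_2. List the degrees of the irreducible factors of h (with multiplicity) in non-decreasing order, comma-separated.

1, 1, 3

Roots in ℤ_2: h(0) = 1; h(1) = 0 → root.
Linear factors from roots: (t + 1).
Complete factorization: h(t) = (t + 1)^2·(t^3 + t + 1).
Factor degrees with multiplicity: 1 + 1 + 3 = 5.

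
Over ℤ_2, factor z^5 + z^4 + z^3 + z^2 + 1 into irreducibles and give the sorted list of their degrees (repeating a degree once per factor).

Write g(z) = z^5 + z^4 + z^3 + z^2 + 1.
Roots in ℤ_2: g(0) = 1; g(1) = 1.
Complete factorization: g(z) = (z^5 + z^4 + z^3 + z^2 + 1).
Factor degrees with multiplicity: 5 = 5.

5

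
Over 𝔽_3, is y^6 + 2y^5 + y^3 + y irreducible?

No

Write h(y) = y^6 + 2y^5 + y^3 + y.
Check for roots in 𝔽_3: h(0) = 0 → root; h(1) = 2; h(2) = 0 → root.
h(0) = 0, so (y) divides h(y); h is reducible.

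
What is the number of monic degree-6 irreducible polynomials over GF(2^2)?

670

By the necklace-counting formula, N_4(6) = (1/6) Σ_{d|6} μ(6/d)·4^d.
Divisors of 6: 1, 2, 3, 6; μ(6/d) for each: 1, -1, -1, 1.
Σ = 4^1 − 4^2 − 4^3 + 4^6 = 4020.
N = 4020/6 = 670.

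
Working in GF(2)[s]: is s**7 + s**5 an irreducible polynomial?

No

Write m(s) = s**7 + s**5.
Check for roots in GF(2): m(0) = 0 → root; m(1) = 0 → root.
m(0) = 0, so (s) divides m(s); m is reducible.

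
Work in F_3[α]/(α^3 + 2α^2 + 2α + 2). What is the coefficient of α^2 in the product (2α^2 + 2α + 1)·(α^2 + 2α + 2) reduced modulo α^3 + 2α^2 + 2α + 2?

Multiply in F_3[α]: (2α^2 + 2α + 1)·(α^2 + 2α + 2) = 2α^4 + 2.
Reduce using α^3 ≡ α^2 + α + 1 (mod α^3 + 2α^2 + 2α + 2).
Reduced: α^2 + α + 1.

1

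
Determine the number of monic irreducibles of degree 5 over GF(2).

By the necklace-counting formula, N_2(5) = (1/5) Σ_{d|5} μ(5/d)·2^d.
Divisors of 5: 1, 5; μ(5/d) for each: -1, 1.
Σ = − 2^1 + 2^5 = 30.
N = 30/5 = 6.

6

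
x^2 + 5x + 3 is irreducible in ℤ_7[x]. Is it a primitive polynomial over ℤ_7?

Yes

Write f(x) = x^2 + 5x + 3.
|GF(7^2)^×| = 7^2 − 1 = 48. Prime factorization: 48 = 2^4·3.
f is primitive ⇔ x has order 48 in GF(7)[x]/(f), i.e. x^(48/q) ≠ 1 for each prime q | 48.
x^(24) mod f = 6.
x^(16) mod f = 2.
None equal 1, so x has full order 48; f is primitive.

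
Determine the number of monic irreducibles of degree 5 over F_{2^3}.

6552

The number of monic irreducibles of degree 5 over GF(8) is (1/5)·Σ_{d∣5} μ(5/d) 8^d.
Divisors of 5: 1, 5; μ(5/d) for each: -1, 1.
Σ = − 8^1 + 8^5 = 32760.
N = 32760/5 = 6552.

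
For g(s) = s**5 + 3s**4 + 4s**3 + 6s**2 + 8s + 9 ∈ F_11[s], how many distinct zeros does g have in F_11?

Evaluate at each of the 11 elements of F_11:
g(0) = 9; g(1) = 9; g(2) = 7; g(3) = 10; g(4) = 7; g(5) = 1; g(6) = 8; g(7) = 1; g(8) = 8; g(9) = 1; g(10) = 5.
No element is a root.

0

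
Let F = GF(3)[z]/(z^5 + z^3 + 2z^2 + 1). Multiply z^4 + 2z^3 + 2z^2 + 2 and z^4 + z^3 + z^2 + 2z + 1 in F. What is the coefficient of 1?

Multiply in GF(3)[z]: (z^4 + 2z^3 + 2z^2 + 2)·(z^4 + z^3 + z^2 + 2z + 1) = z^8 + 2z^6 + 2z^3 + z^2 + z + 2.
Reduce using z^5 ≡ 2z^3 + z^2 + 2 (mod z^5 + z^3 + 2z^2 + 1).
Reduced: 2z^4 + z^3 + 2z^2 + 1.

1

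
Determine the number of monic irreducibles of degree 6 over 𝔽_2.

9

Gauss's count: N_{2}(6) = (1/6) Σ_{d|6} μ(6/d)·2^d.
Divisors of 6: 1, 2, 3, 6; μ(6/d) for each: 1, -1, -1, 1.
Σ = 2^1 − 2^2 − 2^3 + 2^6 = 54.
N = 54/6 = 9.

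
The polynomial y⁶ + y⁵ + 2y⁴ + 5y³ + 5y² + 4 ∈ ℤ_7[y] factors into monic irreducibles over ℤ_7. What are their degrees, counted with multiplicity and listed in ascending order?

Write h(y) = y⁶ + y⁵ + 2y⁴ + 5y³ + 5y² + 4.
Complete factorization: h(y) = (y⁶ + y⁵ + 2y⁴ + 5y³ + 5y² + 4).
Factor degrees with multiplicity: 6 = 6.

6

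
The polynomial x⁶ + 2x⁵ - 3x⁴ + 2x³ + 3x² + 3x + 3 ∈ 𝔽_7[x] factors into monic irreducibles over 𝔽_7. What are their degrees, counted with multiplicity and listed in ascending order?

6

Write h(x) = x⁶ + 2x⁵ - 3x⁴ + 2x³ + 3x² + 3x + 3.
Complete factorization: h(x) = (x⁶ + 2x⁵ - 3x⁴ + 2x³ + 3x² + 3x + 3).
Factor degrees with multiplicity: 6 = 6.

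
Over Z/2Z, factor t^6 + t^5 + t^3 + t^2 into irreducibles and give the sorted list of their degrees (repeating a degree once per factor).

Write h(t) = t^6 + t^5 + t^3 + t^2.
Roots in Z/2Z: h(0) = 0 → root; h(1) = 0 → root.
Linear factors from roots: (t), (t + 1).
Complete factorization: h(t) = (t)^2·(t + 1)^2·(t^2 + t + 1).
Factor degrees with multiplicity: 1 + 1 + 1 + 1 + 2 = 6.

1, 1, 1, 1, 2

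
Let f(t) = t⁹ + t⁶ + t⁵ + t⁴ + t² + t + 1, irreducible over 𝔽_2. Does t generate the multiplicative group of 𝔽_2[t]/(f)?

|GF(2^9)^×| = 2^9 − 1 = 511. Prime factorization: 511 = 7·73.
f is primitive ⇔ t has order 511 in GF(2)[t]/(f), i.e. t^(511/q) ≠ 1 for each prime q | 511.
t^(73) mod f = t⁸ + t⁷ + t⁶ + t³ + t² + 1.
t^(7) mod f = t⁷.
None equal 1, so t has full order 511; f is primitive.

Yes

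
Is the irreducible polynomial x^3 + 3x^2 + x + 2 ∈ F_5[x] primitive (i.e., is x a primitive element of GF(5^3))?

Yes

Write f(x) = x^3 + 3x^2 + x + 2.
|GF(5^3)^×| = 5^3 − 1 = 124. Prime factorization: 124 = 2^2·31.
f is primitive ⇔ x has order 124 in GF(5)[x]/(f), i.e. x^(124/q) ≠ 1 for each prime q | 124.
x^(62) mod f = 4.
x^(4) mod f = 3x^2 + x + 1.
None equal 1, so x has full order 124; f is primitive.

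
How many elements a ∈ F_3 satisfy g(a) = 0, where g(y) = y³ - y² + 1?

0

Evaluate at each of the 3 elements of F_3:
g(0) = 1; g(1) = 1; g(2) = 2.
No element is a root.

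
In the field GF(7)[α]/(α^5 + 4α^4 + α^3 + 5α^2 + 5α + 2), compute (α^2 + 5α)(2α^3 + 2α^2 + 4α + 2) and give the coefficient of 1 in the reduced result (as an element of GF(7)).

Multiply in GF(7)[α]: (α^2 + 5α)·(2α^3 + 2α^2 + 4α + 2) = 2α^5 + 5α^4 + α^2 + 3α.
Reduce using α^5 ≡ 3α^4 + 6α^3 + 2α^2 + 2α + 5 (mod α^5 + 4α^4 + α^3 + 5α^2 + 5α + 2).
Reduced: 4α^4 + 5α^3 + 5α^2 + 3.

3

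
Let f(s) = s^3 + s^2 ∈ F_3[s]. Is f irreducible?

Check for roots in F_3: f(0) = 0 → root; f(1) = 2; f(2) = 0 → root.
f(0) = 0, so (s) divides f(s); f is reducible.

No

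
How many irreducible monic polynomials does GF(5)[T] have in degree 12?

20343700

Gauss's count: N_{5}(12) = (1/12) Σ_{d|12} μ(12/d)·5^d.
Divisors of 12: 1, 2, 3, 4, 6, 12; μ(12/d) for each: 0, 1, 0, -1, -1, 1.
Σ = 5^2 − 5^4 − 5^6 + 5^12 = 244124400.
N = 244124400/12 = 20343700.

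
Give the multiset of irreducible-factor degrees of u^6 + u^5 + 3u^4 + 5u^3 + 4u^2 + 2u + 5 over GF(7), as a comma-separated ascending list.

1, 2, 3

Write f(u) = u^6 + u^5 + 3u^4 + 5u^3 + 4u^2 + 2u + 5.
Linear factors from roots: (u + 6).
Complete factorization: f(u) = (u + 6)·(u^2 + 5u + 5)·(u^3 + 4u^2 + u + 6).
Factor degrees with multiplicity: 1 + 2 + 3 = 6.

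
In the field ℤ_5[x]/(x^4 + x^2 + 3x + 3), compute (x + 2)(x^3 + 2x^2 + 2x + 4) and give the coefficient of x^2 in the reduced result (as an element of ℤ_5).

0

Multiply in ℤ_5[x]: (x + 2)·(x^3 + 2x^2 + 2x + 4) = x^4 + 4x^3 + x^2 + 3x + 3.
Reduce using x^4 ≡ 4x^2 + 2x + 2 (mod x^4 + x^2 + 3x + 3).
Reduced: 4x^3.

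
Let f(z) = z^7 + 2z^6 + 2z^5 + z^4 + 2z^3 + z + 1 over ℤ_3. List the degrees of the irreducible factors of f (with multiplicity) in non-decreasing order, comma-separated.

2, 2, 3

Roots in ℤ_3: f(0) = 1; f(1) = 1; f(2) = 1.
Complete factorization: f(z) = (z^2 + 1)·(z^2 + z + 2)·(z^3 + z^2 + z + 2).
Factor degrees with multiplicity: 2 + 2 + 3 = 7.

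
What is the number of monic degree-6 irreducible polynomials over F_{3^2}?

By the necklace-counting formula, N_9(6) = (1/6) Σ_{d|6} μ(6/d)·9^d.
Divisors of 6: 1, 2, 3, 6; μ(6/d) for each: 1, -1, -1, 1.
Σ = 9^1 − 9^2 − 9^3 + 9^6 = 530640.
N = 530640/6 = 88440.

88440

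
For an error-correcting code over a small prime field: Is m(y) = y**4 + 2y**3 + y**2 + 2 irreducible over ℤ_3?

No

Check for roots in ℤ_3: m(0) = 2; m(1) = 0 → root; m(2) = 2.
m(1) = 0, so (y − 1) divides m(y); m is reducible.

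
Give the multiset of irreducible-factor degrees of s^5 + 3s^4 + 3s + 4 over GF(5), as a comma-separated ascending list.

Write h(s) = s^5 + 3s^4 + 3s + 4.
Roots in GF(5): h(0) = 4; h(1) = 1; h(2) = 0 → root; h(3) = 4; h(4) = 3.
Linear factors from roots: (s + 3).
Complete factorization: h(s) = (s + 3)·(s^4 + 3).
Factor degrees with multiplicity: 1 + 4 = 5.

1, 4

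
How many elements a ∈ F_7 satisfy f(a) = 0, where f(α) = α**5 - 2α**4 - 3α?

2

Evaluate at each of the 7 elements of F_7:
f(0) = 0 → root; f(1) = 3; f(2) = 1; f(3) = 2; f(4) = 3; f(5) = 5; f(6) = 0 → root.
Roots: {0, 6}.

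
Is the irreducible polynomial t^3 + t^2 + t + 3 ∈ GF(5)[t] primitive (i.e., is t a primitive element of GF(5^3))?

Write f(t) = t^3 + t^2 + t + 3.
|GF(5^3)^×| = 5^3 − 1 = 124. Prime factorization: 124 = 2^2·31.
f is primitive ⇔ t has order 124 in GF(5)[t]/(f), i.e. t^(124/q) ≠ 1 for each prime q | 124.
t^(62) mod f = 4.
t^(4) mod f = 3t + 3.
None equal 1, so t has full order 124; f is primitive.

Yes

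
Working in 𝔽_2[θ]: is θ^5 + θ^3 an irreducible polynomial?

No

Write h(θ) = θ^5 + θ^3.
Check for roots in 𝔽_2: h(0) = 0 → root; h(1) = 0 → root.
h(0) = 0, so (θ) divides h(θ); h is reducible.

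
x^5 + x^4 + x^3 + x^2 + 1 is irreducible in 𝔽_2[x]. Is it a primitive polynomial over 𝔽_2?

Write f(x) = x^5 + x^4 + x^3 + x^2 + 1.
|GF(2^5)^×| = 2^5 − 1 = 31. Prime factorization: 31 = 31.
f is primitive ⇔ x has order 31 in GF(2)[x]/(f), i.e. x^(31/q) ≠ 1 for each prime q | 31.
x^(1) mod f = x.
None equal 1, so x has full order 31; f is primitive.

Yes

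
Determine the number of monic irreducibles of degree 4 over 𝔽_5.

150

The number of monic irreducibles of degree 4 over GF(5) is (1/4)·Σ_{d∣4} μ(4/d) 5^d.
Divisors of 4: 1, 2, 4; μ(4/d) for each: 0, -1, 1.
Σ = − 5^2 + 5^4 = 600.
N = 600/4 = 150.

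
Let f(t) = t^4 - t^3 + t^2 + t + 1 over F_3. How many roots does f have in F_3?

2

Evaluate at each of the 3 elements of F_3:
f(0) = 1; f(1) = 0 → root; f(2) = 0 → root.
Roots: {1, 2}.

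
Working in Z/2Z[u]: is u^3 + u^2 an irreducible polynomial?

Write f(u) = u^3 + u^2.
Check for roots in Z/2Z: f(0) = 0 → root; f(1) = 0 → root.
f(0) = 0, so (u) divides f(u); f is reducible.

No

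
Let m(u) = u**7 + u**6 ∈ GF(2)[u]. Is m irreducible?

No

Check for roots in GF(2): m(0) = 0 → root; m(1) = 0 → root.
m(0) = 0, so (u) divides m(u); m is reducible.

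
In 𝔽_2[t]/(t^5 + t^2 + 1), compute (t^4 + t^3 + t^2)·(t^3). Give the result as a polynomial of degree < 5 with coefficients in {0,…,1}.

Multiply in 𝔽_2[t]: (t^4 + t^3 + t^2)·(t^3) = t^7 + t^6 + t^5.
Reduce using t^5 ≡ t^2 + 1 (mod t^5 + t^2 + 1).
Reduced: t^4 + t^3 + t + 1.

t^4 + t^3 + t + 1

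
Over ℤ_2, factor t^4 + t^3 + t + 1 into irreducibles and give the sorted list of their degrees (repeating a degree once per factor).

Write f(t) = t^4 + t^3 + t + 1.
Roots in ℤ_2: f(0) = 1; f(1) = 0 → root.
Linear factors from roots: (t + 1).
Complete factorization: f(t) = (t + 1)^2·(t^2 + t + 1).
Factor degrees with multiplicity: 1 + 1 + 2 = 4.

1, 1, 2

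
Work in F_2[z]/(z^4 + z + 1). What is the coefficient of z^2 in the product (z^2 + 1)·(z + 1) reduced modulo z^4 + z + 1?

1

Multiply in F_2[z]: (z^2 + 1)·(z + 1) = z^3 + z^2 + z + 1.
Reduced: z^3 + z^2 + z + 1.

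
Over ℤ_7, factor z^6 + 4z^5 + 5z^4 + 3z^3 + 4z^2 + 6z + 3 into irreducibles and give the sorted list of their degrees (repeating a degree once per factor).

Write g(z) = z^6 + 4z^5 + 5z^4 + 3z^3 + 4z^2 + 6z + 3.
Linear factors from roots: (z + 1).
Complete factorization: g(z) = (z + 1)·(z^2 + 4z + 1)·(z^3 + 6z^2 + 5z + 3).
Factor degrees with multiplicity: 1 + 2 + 3 = 6.

1, 2, 3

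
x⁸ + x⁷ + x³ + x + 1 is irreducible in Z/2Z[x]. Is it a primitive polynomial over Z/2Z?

Write f(x) = x⁸ + x⁷ + x³ + x + 1.
|GF(2^8)^×| = 2^8 − 1 = 255. Prime factorization: 255 = 3·5·17.
f is primitive ⇔ x has order 255 in GF(2)[x]/(f), i.e. x^(255/q) ≠ 1 for each prime q | 255.
x^(85) mod f = 1
x^(51) mod f = x⁴ + x³ + x² + x.
x^(15) mod f = x⁶ + x⁴ + x² + 1.
Since x^(85) = 1, the order of x divides 85 < 255; not primitive.

No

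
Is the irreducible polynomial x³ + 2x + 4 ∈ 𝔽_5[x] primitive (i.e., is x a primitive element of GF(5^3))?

Write f(x) = x³ + 2x + 4.
|GF(5^3)^×| = 5^3 − 1 = 124. Prime factorization: 124 = 2^2·31.
f is primitive ⇔ x has order 124 in GF(5)[x]/(f), i.e. x^(124/q) ≠ 1 for each prime q | 124.
x^(62) mod f = 1
x^(4) mod f = 3x² + x.
Since x^(62) = 1, the order of x divides 62 < 124; not primitive.

No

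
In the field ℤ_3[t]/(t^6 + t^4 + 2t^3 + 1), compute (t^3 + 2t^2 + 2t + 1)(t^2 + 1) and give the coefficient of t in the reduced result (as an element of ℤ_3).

2

Multiply in ℤ_3[t]: (t^3 + 2t^2 + 2t + 1)·(t^2 + 1) = t^5 + 2t^4 + 2t + 1.
Reduced: t^5 + 2t^4 + 2t + 1.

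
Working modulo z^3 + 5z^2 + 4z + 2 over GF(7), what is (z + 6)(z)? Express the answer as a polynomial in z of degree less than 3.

Multiply in GF(7)[z]: (z + 6)·(z) = z^2 + 6z.
Reduced: z^2 + 6z.

z^2 + 6z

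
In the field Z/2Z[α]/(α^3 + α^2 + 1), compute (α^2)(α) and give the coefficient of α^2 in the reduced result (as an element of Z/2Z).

1

Multiply in Z/2Z[α]: (α^2)·(α) = α^3.
Reduce using α^3 ≡ α^2 + 1 (mod α^3 + α^2 + 1).
Reduced: α^2 + 1.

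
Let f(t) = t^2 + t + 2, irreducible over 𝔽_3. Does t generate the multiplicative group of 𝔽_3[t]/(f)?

Yes

|GF(3^2)^×| = 3^2 − 1 = 8. Prime factorization: 8 = 2^3.
f is primitive ⇔ t has order 8 in GF(3)[t]/(f), i.e. t^(8/q) ≠ 1 for each prime q | 8.
t^(4) mod f = 2.
None equal 1, so t has full order 8; f is primitive.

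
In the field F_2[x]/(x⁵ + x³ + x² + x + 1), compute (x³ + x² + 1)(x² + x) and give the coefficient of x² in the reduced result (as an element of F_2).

Multiply in F_2[x]: (x³ + x² + 1)·(x² + x) = x⁵ + x³ + x² + x.
Reduce using x⁵ ≡ x³ + x² + x + 1 (mod x⁵ + x³ + x² + x + 1).
Reduced: 1.

0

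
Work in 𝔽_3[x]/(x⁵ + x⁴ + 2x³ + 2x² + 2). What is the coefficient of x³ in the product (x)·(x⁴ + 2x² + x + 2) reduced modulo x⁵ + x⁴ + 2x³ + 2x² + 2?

Multiply in 𝔽_3[x]: (x)·(x⁴ + 2x² + x + 2) = x⁵ + 2x³ + x² + 2x.
Reduce using x⁵ ≡ 2x⁴ + x³ + x² + 1 (mod x⁵ + x⁴ + 2x³ + 2x² + 2).
Reduced: 2x⁴ + 2x² + 2x + 1.

0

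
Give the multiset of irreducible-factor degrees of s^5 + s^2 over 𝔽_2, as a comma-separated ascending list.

1, 1, 1, 2

Write g(s) = s^5 + s^2.
Roots in 𝔽_2: g(0) = 0 → root; g(1) = 0 → root.
Linear factors from roots: (s), (s + 1).
Complete factorization: g(s) = (s + 1)·(s)^2·(s^2 + s + 1).
Factor degrees with multiplicity: 1 + 1 + 1 + 2 = 5.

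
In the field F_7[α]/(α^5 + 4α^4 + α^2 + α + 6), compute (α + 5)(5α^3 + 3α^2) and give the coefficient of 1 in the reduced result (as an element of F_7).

Multiply in F_7[α]: (α + 5)·(5α^3 + 3α^2) = 5α^4 + α^2.
Reduced: 5α^4 + α^2.

0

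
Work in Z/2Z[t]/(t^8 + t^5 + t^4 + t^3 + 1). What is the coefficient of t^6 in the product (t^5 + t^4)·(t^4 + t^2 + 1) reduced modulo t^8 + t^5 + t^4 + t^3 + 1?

0

Multiply in Z/2Z[t]: (t^5 + t^4)·(t^4 + t^2 + 1) = t^9 + t^8 + t^7 + t^6 + t^5 + t^4.
Reduce using t^8 ≡ t^5 + t^4 + t^3 + 1 (mod t^8 + t^5 + t^4 + t^3 + 1).
Reduced: t^7 + t^5 + t^4 + t^3 + t + 1.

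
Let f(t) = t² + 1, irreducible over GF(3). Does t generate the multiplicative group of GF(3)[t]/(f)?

No

|GF(3^2)^×| = 3^2 − 1 = 8. Prime factorization: 8 = 2^3.
f is primitive ⇔ t has order 8 in GF(3)[t]/(f), i.e. t^(8/q) ≠ 1 for each prime q | 8.
t^(4) mod f = 1
Since t^(4) = 1, the order of t divides 4 < 8; not primitive.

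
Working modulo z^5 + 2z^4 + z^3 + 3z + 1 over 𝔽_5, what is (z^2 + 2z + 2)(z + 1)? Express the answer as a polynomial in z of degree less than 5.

z^3 + 3z^2 + 4z + 2

Multiply in 𝔽_5[z]: (z^2 + 2z + 2)·(z + 1) = z^3 + 3z^2 + 4z + 2.
Reduced: z^3 + 3z^2 + 4z + 2.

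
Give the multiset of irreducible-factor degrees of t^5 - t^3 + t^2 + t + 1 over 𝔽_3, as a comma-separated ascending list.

Write h(t) = t^5 - t^3 + t^2 + t + 1.
Roots in 𝔽_3: h(0) = 1; h(1) = 0 → root; h(2) = 1.
Linear factors from roots: (t - 1).
Complete factorization: h(t) = (t - 1)·(t^2 + 1)·(t^2 + t - 1).
Factor degrees with multiplicity: 1 + 2 + 2 = 5.

1, 2, 2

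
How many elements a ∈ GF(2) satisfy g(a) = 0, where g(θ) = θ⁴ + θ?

2

Evaluate at each of the 2 elements of GF(2):
g(0) = 0 → root; g(1) = 0 → root.
Roots: {0, 1}.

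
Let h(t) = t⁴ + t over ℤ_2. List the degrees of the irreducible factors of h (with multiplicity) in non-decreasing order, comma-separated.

1, 1, 2

Roots in ℤ_2: h(0) = 0 → root; h(1) = 0 → root.
Linear factors from roots: (t), (t + 1).
Complete factorization: h(t) = (t)·(t + 1)·(t² + t + 1).
Factor degrees with multiplicity: 1 + 1 + 2 = 4.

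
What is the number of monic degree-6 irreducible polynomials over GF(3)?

116

Gauss's count: N_{3}(6) = (1/6) Σ_{d|6} μ(6/d)·3^d.
Divisors of 6: 1, 2, 3, 6; μ(6/d) for each: 1, -1, -1, 1.
Σ = 3^1 − 3^2 − 3^3 + 3^6 = 696.
N = 696/6 = 116.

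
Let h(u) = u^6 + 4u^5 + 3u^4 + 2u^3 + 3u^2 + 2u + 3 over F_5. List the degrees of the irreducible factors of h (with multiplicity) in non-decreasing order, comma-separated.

Roots in F_5: h(0) = 3; h(1) = 3; h(2) = 0 → root; h(3) = 4; h(4) = 2.
Linear factors from roots: (u + 3).
Complete factorization: h(u) = (u + 3)·(u^2 + 4u + 2)·(u^3 + 2u^2 + 3).
Factor degrees with multiplicity: 1 + 2 + 3 = 6.

1, 2, 3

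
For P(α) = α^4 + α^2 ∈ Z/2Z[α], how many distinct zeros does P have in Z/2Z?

Evaluate at each of the 2 elements of Z/2Z:
P(0) = 0 → root; P(1) = 0 → root.
Roots: {0, 1}.

2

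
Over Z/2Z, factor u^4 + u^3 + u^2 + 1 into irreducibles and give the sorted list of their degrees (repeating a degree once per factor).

1, 3

Write h(u) = u^4 + u^3 + u^2 + 1.
Roots in Z/2Z: h(0) = 1; h(1) = 0 → root.
Linear factors from roots: (u + 1).
Complete factorization: h(u) = (u + 1)·(u^3 + u + 1).
Factor degrees with multiplicity: 1 + 3 = 4.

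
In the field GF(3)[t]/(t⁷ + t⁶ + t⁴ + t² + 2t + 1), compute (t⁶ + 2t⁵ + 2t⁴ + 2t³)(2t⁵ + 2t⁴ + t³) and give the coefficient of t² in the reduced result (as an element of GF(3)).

Multiply in GF(3)[t]: (t⁶ + 2t⁵ + 2t⁴ + 2t³)·(2t⁵ + 2t⁴ + t³) = 2t¹¹ + t⁸ + 2t⁶.
Reduce using t⁷ ≡ 2t⁶ + 2t⁴ + 2t² + t + 2 (mod t⁷ + t⁶ + t⁴ + t² + 2t + 1).
Reduced: 2t⁶ + t⁵ + t⁴ + t³ + 2t² + 2t + 1.

2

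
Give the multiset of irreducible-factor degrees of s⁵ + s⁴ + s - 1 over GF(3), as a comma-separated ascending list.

5

Write g(s) = s⁵ + s⁴ + s - 1.
Roots in GF(3): g(0) = 2; g(1) = 2; g(2) = 1.
Complete factorization: g(s) = (s⁵ + s⁴ + s - 1).
Factor degrees with multiplicity: 5 = 5.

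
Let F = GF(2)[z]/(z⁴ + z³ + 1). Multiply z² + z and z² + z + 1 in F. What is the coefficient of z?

Multiply in GF(2)[z]: (z² + z)·(z² + z + 1) = z⁴ + z.
Reduce using z⁴ ≡ z³ + 1 (mod z⁴ + z³ + 1).
Reduced: z³ + z + 1.

1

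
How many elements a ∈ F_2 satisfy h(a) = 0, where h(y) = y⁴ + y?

Evaluate at each of the 2 elements of F_2:
h(0) = 0 → root; h(1) = 0 → root.
Roots: {0, 1}.

2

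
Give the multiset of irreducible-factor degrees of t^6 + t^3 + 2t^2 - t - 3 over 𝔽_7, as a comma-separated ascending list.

Write h(t) = t^6 + t^3 + 2t^2 - t - 3.
Linear factors from roots: (t - 1), (t + 2), (t + 1).
Complete factorization: h(t) = (t + 1)·(t - 1)·(t + 2)^2·(t^2 + 3t - 1).
Factor degrees with multiplicity: 1 + 1 + 1 + 1 + 2 = 6.

1, 1, 1, 1, 2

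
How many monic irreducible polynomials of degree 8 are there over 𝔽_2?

By the necklace-counting formula, N_2(8) = (1/8) Σ_{d|8} μ(8/d)·2^d.
Divisors of 8: 1, 2, 4, 8; μ(8/d) for each: 0, 0, -1, 1.
Σ = − 2^4 + 2^8 = 240.
N = 240/8 = 30.

30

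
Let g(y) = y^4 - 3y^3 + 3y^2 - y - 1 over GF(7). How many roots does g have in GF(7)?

Evaluate at each of the 7 elements of GF(7):
g(0) = 6; g(1) = 6; g(2) = 1; g(3) = 2; g(4) = 2; g(5) = 4; g(6) = 0 → root.
Roots: {6}.

1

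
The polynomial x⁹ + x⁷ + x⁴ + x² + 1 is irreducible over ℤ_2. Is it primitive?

Write f(x) = x⁹ + x⁷ + x⁴ + x² + 1.
|GF(2^9)^×| = 2^9 − 1 = 511. Prime factorization: 511 = 7·73.
f is primitive ⇔ x has order 511 in GF(2)[x]/(f), i.e. x^(511/q) ≠ 1 for each prime q | 511.
x^(73) mod f = x⁸ + x⁶ + x⁵ + x⁴ + x³ + 1.
x^(7) mod f = x⁷.
None equal 1, so x has full order 511; f is primitive.

Yes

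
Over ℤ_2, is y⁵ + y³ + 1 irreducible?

Yes

Write g(y) = y⁵ + y³ + 1.
Check for roots in ℤ_2: g(0) = 1; g(1) = 1.
No roots, so no linear factors.
Monic irreducibles of degree 2 over GF(2): y² + y + 1.
None of them divide g (all give nonzero remainder).
No irreducible factor of degree ≤ 2 exists, so g is irreducible over GF(2).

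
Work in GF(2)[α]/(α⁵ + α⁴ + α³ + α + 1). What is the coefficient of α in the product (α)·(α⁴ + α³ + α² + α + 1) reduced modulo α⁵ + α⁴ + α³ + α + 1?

Multiply in GF(2)[α]: (α)·(α⁴ + α³ + α² + α + 1) = α⁵ + α⁴ + α³ + α² + α.
Reduce using α⁵ ≡ α⁴ + α³ + α + 1 (mod α⁵ + α⁴ + α³ + α + 1).
Reduced: α² + 1.

0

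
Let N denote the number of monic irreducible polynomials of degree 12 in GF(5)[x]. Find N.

20343700

The number of monic irreducibles of degree 12 over GF(5) is (1/12)·Σ_{d∣12} μ(12/d) 5^d.
Divisors of 12: 1, 2, 3, 4, 6, 12; μ(12/d) for each: 0, 1, 0, -1, -1, 1.
Σ = 5^2 − 5^4 − 5^6 + 5^12 = 244124400.
N = 244124400/12 = 20343700.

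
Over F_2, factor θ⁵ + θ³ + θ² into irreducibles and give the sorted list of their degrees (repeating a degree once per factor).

1, 1, 3

Write g(θ) = θ⁵ + θ³ + θ².
Roots in F_2: g(0) = 0 → root; g(1) = 1.
Linear factors from roots: (θ).
Complete factorization: g(θ) = (θ)^2·(θ³ + θ + 1).
Factor degrees with multiplicity: 1 + 1 + 3 = 5.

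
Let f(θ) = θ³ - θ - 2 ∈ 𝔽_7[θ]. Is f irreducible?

Yes

Check for roots in 𝔽_7: f(0) = 5; f(1) = 5; f(2) = 4; f(3) = 1; f(4) = 2; f(5) = 6; f(6) = 5.
No roots. A degree-3 polynomial over a field with no linear factor is irreducible.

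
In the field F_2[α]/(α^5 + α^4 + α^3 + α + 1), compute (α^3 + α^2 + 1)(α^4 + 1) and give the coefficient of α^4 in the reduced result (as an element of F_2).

Multiply in F_2[α]: (α^3 + α^2 + 1)·(α^4 + 1) = α^7 + α^6 + α^4 + α^3 + α^2 + 1.
Reduce using α^5 ≡ α^4 + α^3 + α + 1 (mod α^5 + α^4 + α^3 + α + 1).
Reduced: α^3 + α.

0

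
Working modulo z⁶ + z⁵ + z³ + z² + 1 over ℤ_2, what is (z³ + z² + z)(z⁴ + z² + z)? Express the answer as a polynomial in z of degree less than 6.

Multiply in ℤ_2[z]: (z³ + z² + z)·(z⁴ + z² + z) = z⁷ + z⁶ + z².
Reduce using z⁶ ≡ z⁵ + z³ + z² + 1 (mod z⁶ + z⁵ + z³ + z² + 1).
Reduced: z⁴ + z³ + z² + z.

z^4 + z^3 + z^2 + z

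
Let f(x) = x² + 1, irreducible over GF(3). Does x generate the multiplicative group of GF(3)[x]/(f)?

|GF(3^2)^×| = 3^2 − 1 = 8. Prime factorization: 8 = 2^3.
f is primitive ⇔ x has order 8 in GF(3)[x]/(f), i.e. x^(8/q) ≠ 1 for each prime q | 8.
x^(4) mod f = 1
Since x^(4) = 1, the order of x divides 4 < 8; not primitive.

No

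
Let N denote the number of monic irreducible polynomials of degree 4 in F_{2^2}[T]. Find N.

x^(4^4) − x is the product of all monic irreducibles of degree dividing 4; Möbius inversion gives N = (1/4) Σ μ(4/d)·4^d.
Divisors of 4: 1, 2, 4; μ(4/d) for each: 0, -1, 1.
Σ = − 4^2 + 4^4 = 240.
N = 240/4 = 60.

60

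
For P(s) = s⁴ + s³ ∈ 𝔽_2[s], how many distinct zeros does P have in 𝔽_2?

Evaluate at each of the 2 elements of 𝔽_2:
P(0) = 0 → root; P(1) = 0 → root.
Roots: {0, 1}.

2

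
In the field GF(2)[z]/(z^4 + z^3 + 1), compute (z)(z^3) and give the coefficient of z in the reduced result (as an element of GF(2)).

Multiply in GF(2)[z]: (z)·(z^3) = z^4.
Reduce using z^4 ≡ z^3 + 1 (mod z^4 + z^3 + 1).
Reduced: z^3 + 1.

0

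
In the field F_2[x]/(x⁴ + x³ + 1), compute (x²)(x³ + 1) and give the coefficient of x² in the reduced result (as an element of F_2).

1

Multiply in F_2[x]: (x²)·(x³ + 1) = x⁵ + x².
Reduce using x⁴ ≡ x³ + 1 (mod x⁴ + x³ + 1).
Reduced: x³ + x² + x + 1.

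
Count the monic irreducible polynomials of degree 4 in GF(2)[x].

3

Gauss's count: N_{2}(4) = (1/4) Σ_{d|4} μ(4/d)·2^d.
Divisors of 4: 1, 2, 4; μ(4/d) for each: 0, -1, 1.
Σ = − 2^2 + 2^4 = 12.
N = 12/4 = 3.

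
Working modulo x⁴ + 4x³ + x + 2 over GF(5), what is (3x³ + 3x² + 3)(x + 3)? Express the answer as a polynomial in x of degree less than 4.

Multiply in GF(5)[x]: (3x³ + 3x² + 3)·(x + 3) = 3x⁴ + 2x³ + 4x² + 3x + 4.
Reduce using x⁴ ≡ x³ + 4x + 3 (mod x⁴ + 4x³ + x + 2).
Reduced: 4x² + 3.

4x^2 + 3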